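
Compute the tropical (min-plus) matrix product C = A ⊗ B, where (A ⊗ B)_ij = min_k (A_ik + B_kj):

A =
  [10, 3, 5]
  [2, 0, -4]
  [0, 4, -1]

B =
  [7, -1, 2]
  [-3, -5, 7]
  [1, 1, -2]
A ⊗ B =
  [0, -2, 3]
  [-3, -5, -6]
  [0, -1, -3]

Apply the min-plus product entry-by-entry:
  C[0][0] = min over k of (A[0][0] + B[0][0] = 10 + 7 = 17, A[0][1] + B[1][0] = 3 + -3 = 0, A[0][2] + B[2][0] = 5 + 1 = 6) = 0 (attained at k = 1)
  C[0][1] = min over k of (A[0][0] + B[0][1] = 10 + -1 = 9, A[0][1] + B[1][1] = 3 + -5 = -2, A[0][2] + B[2][1] = 5 + 1 = 6) = -2 (attained at k = 1)
  C[0][2] = min over k of (A[0][0] + B[0][2] = 10 + 2 = 12, A[0][1] + B[1][2] = 3 + 7 = 10, A[0][2] + B[2][2] = 5 + -2 = 3) = 3 (attained at k = 2)
  C[1][0] = min over k of (A[1][0] + B[0][0] = 2 + 7 = 9, A[1][1] + B[1][0] = 0 + -3 = -3, A[1][2] + B[2][0] = -4 + 1 = -3) = -3 (attained at k = 1)
  C[1][1] = min over k of (A[1][0] + B[0][1] = 2 + -1 = 1, A[1][1] + B[1][1] = 0 + -5 = -5, A[1][2] + B[2][1] = -4 + 1 = -3) = -5 (attained at k = 1)
  C[1][2] = min over k of (A[1][0] + B[0][2] = 2 + 2 = 4, A[1][1] + B[1][2] = 0 + 7 = 7, A[1][2] + B[2][2] = -4 + -2 = -6) = -6 (attained at k = 2)
  C[2][0] = min over k of (A[2][0] + B[0][0] = 0 + 7 = 7, A[2][1] + B[1][0] = 4 + -3 = 1, A[2][2] + B[2][0] = -1 + 1 = 0) = 0 (attained at k = 2)
  C[2][1] = min over k of (A[2][0] + B[0][1] = 0 + -1 = -1, A[2][1] + B[1][1] = 4 + -5 = -1, A[2][2] + B[2][1] = -1 + 1 = 0) = -1 (attained at k = 0)
  C[2][2] = min over k of (A[2][0] + B[0][2] = 0 + 2 = 2, A[2][1] + B[1][2] = 4 + 7 = 11, A[2][2] + B[2][2] = -1 + -2 = -3) = -3 (attained at k = 2)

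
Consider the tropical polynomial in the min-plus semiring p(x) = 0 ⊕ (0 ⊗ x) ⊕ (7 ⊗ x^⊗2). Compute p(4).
p(4) = 0

A tropical monomial a ⊗ x^⊗i evaluates to a + i · x. Evaluating each term at x = 4:
  Term 0 contributes 0 + 0 · 4 = 0
  Term 1 contributes 0 + 1 · 4 = 4
  Term 2 contributes 7 + 2 · 4 = 15
p(4) = ⊕ of these = min[0, 4, 15] = 0.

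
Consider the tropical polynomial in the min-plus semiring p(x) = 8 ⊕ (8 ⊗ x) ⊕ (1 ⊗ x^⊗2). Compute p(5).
p(5) = 8

A tropical monomial a ⊗ x^⊗i evaluates to a + i · x. Evaluating each term at x = 5:
  Term 0 contributes 8 + 0 · 5 = 8
  Term 1 contributes 8 + 1 · 5 = 13
  Term 2 contributes 1 + 2 · 5 = 11
p(5) = ⊕ of these = min[8, 13, 11] = 8.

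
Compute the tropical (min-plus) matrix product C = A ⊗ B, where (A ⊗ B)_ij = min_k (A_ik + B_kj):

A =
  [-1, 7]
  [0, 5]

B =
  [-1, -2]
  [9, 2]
A ⊗ B =
  [-2, -3]
  [-1, -2]

Apply the min-plus product entry-by-entry:
  C[0][0] = min over k of (A[0][0] + B[0][0] = -1 + -1 = -2, A[0][1] + B[1][0] = 7 + 9 = 16) = -2 (attained at k = 0)
  C[0][1] = min over k of (A[0][0] + B[0][1] = -1 + -2 = -3, A[0][1] + B[1][1] = 7 + 2 = 9) = -3 (attained at k = 0)
  C[1][0] = min over k of (A[1][0] + B[0][0] = 0 + -1 = -1, A[1][1] + B[1][0] = 5 + 9 = 14) = -1 (attained at k = 0)
  C[1][1] = min over k of (A[1][0] + B[0][1] = 0 + -2 = -2, A[1][1] + B[1][1] = 5 + 2 = 7) = -2 (attained at k = 0)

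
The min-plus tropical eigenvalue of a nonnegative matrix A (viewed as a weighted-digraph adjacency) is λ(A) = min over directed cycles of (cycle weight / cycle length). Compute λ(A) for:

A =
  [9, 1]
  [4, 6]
λ(A) = 5/2

Enumerate directed cycles and compute their means (weight / length). Sample:
  cycle 0 → 0: weight = 9, length = 1, mean = 9/1 ≈ 9.000
  cycle 1 → 1: weight = 6, length = 1, mean = 6/1 ≈ 6.000
  cycle 0 → 1 → 0: weight = 5, length = 2, mean = 5/2 ≈ 2.500
  cycle 1 → 0 → 1: weight = 5, length = 2, mean = 5/2 ≈ 2.500
Minimum mean = 2.500, attained e.g. along the cycle 0 → 1 → 0 with weight 5 and length 2. So λ(A) = 5/2 = 5/2.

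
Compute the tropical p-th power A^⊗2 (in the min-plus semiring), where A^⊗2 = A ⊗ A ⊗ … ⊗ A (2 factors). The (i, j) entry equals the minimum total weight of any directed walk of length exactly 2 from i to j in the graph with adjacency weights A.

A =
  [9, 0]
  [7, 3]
A^⊗2 =
  [7, 3]
  [10, 6]

Each entry (A^⊗2)_ij equals the minimum over all length-2 walks i = v_0 → v_1 → … → v_2 = j of Σ_t A[v_t][v_{t+1}]. For example, for (i, j) = (0, 1) we minimise over 2 possible intermediate vertex sequences; the minimum is 3, attained along the walk 0 → 1 → 1.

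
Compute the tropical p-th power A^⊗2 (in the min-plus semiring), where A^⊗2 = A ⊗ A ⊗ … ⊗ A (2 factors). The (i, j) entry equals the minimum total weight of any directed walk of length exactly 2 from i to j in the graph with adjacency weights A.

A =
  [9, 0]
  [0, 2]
A^⊗2 =
  [0, 2]
  [2, 0]

Each entry (A^⊗2)_ij equals the minimum over all length-2 walks i = v_0 → v_1 → … → v_2 = j of Σ_t A[v_t][v_{t+1}]. For example, for (i, j) = (0, 1) we minimise over 2 possible intermediate vertex sequences; the minimum is 2, attained along the walk 0 → 1 → 1.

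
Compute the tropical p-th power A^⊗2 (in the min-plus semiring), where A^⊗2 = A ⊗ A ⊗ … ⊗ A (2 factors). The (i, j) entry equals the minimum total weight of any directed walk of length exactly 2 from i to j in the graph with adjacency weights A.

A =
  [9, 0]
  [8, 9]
A^⊗2 =
  [8, 9]
  [17, 8]

Each entry (A^⊗2)_ij equals the minimum over all length-2 walks i = v_0 → v_1 → … → v_2 = j of Σ_t A[v_t][v_{t+1}]. For example, for (i, j) = (0, 1) we minimise over 2 possible intermediate vertex sequences; the minimum is 9, attained along the walk 0 → 0 → 1.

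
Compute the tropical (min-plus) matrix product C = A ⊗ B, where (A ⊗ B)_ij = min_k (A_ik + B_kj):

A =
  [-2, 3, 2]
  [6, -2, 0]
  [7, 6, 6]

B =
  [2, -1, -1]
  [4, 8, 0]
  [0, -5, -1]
A ⊗ B =
  [0, -3, -3]
  [0, -5, -2]
  [6, 1, 5]

Apply the min-plus product entry-by-entry:
  C[0][0] = min over k of (A[0][0] + B[0][0] = -2 + 2 = 0, A[0][1] + B[1][0] = 3 + 4 = 7, A[0][2] + B[2][0] = 2 + 0 = 2) = 0 (attained at k = 0)
  C[0][1] = min over k of (A[0][0] + B[0][1] = -2 + -1 = -3, A[0][1] + B[1][1] = 3 + 8 = 11, A[0][2] + B[2][1] = 2 + -5 = -3) = -3 (attained at k = 0)
  C[0][2] = min over k of (A[0][0] + B[0][2] = -2 + -1 = -3, A[0][1] + B[1][2] = 3 + 0 = 3, A[0][2] + B[2][2] = 2 + -1 = 1) = -3 (attained at k = 0)
  C[1][0] = min over k of (A[1][0] + B[0][0] = 6 + 2 = 8, A[1][1] + B[1][0] = -2 + 4 = 2, A[1][2] + B[2][0] = 0 + 0 = 0) = 0 (attained at k = 2)
  C[1][1] = min over k of (A[1][0] + B[0][1] = 6 + -1 = 5, A[1][1] + B[1][1] = -2 + 8 = 6, A[1][2] + B[2][1] = 0 + -5 = -5) = -5 (attained at k = 2)
  C[1][2] = min over k of (A[1][0] + B[0][2] = 6 + -1 = 5, A[1][1] + B[1][2] = -2 + 0 = -2, A[1][2] + B[2][2] = 0 + -1 = -1) = -2 (attained at k = 1)
  C[2][0] = min over k of (A[2][0] + B[0][0] = 7 + 2 = 9, A[2][1] + B[1][0] = 6 + 4 = 10, A[2][2] + B[2][0] = 6 + 0 = 6) = 6 (attained at k = 2)
  C[2][1] = min over k of (A[2][0] + B[0][1] = 7 + -1 = 6, A[2][1] + B[1][1] = 6 + 8 = 14, A[2][2] + B[2][1] = 6 + -5 = 1) = 1 (attained at k = 2)
  C[2][2] = min over k of (A[2][0] + B[0][2] = 7 + -1 = 6, A[2][1] + B[1][2] = 6 + 0 = 6, A[2][2] + B[2][2] = 6 + -1 = 5) = 5 (attained at k = 2)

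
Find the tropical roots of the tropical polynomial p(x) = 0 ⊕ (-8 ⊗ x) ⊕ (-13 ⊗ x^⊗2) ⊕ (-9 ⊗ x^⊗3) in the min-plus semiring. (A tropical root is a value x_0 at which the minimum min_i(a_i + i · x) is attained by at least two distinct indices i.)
Roots: {-4, 5, 8}

Each tropical root is a break point of the lower envelope of the lines y = a_i + i · x (there are 4 lines, with slopes 0, 1, ..., 3). Only the lines that attain the minimum somewhere contribute to roots; other lines are dominated. Here the surviving (envelope) indices are i = 3, i = 2, i = 1, i = 0.
Intersections between consecutive envelope lines give the roots: for adjacent envelope indices i < j the intersection is x = (a_i − a_j) / (j − i). Reading off the sorted break points: {-4, 5, 8}.
Verification: at each break x_0, at least two indices attain the minimum of min_i(a_i + i · x_0).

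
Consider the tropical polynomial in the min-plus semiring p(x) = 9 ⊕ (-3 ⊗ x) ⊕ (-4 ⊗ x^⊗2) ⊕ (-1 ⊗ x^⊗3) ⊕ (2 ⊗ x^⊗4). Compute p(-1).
p(-1) = -6

A tropical monomial a ⊗ x^⊗i evaluates to a + i · x. Evaluating each term at x = -1:
  Term 0 contributes 9 + 0 · -1 = 9
  Term 1 contributes -3 + 1 · -1 = -4
  Term 2 contributes -4 + 2 · -1 = -6
  Term 3 contributes -1 + 3 · -1 = -4
  Term 4 contributes 2 + 4 · -1 = -2
p(-1) = ⊕ of these = min[9, -4, -6, -4, -2] = -6.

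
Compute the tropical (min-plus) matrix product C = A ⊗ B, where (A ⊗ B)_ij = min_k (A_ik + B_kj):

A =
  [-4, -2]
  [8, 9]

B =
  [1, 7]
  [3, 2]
A ⊗ B =
  [-3, 0]
  [9, 11]

Apply the min-plus product entry-by-entry:
  C[0][0] = min over k of (A[0][0] + B[0][0] = -4 + 1 = -3, A[0][1] + B[1][0] = -2 + 3 = 1) = -3 (attained at k = 0)
  C[0][1] = min over k of (A[0][0] + B[0][1] = -4 + 7 = 3, A[0][1] + B[1][1] = -2 + 2 = 0) = 0 (attained at k = 1)
  C[1][0] = min over k of (A[1][0] + B[0][0] = 8 + 1 = 9, A[1][1] + B[1][0] = 9 + 3 = 12) = 9 (attained at k = 0)
  C[1][1] = min over k of (A[1][0] + B[0][1] = 8 + 7 = 15, A[1][1] + B[1][1] = 9 + 2 = 11) = 11 (attained at k = 1)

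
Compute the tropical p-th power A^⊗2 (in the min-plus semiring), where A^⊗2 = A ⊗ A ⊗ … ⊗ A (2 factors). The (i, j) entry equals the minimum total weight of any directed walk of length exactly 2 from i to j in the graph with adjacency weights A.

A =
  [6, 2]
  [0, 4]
A^⊗2 =
  [2, 6]
  [4, 2]

Each entry (A^⊗2)_ij equals the minimum over all length-2 walks i = v_0 → v_1 → … → v_2 = j of Σ_t A[v_t][v_{t+1}]. For example, for (i, j) = (0, 1) we minimise over 2 possible intermediate vertex sequences; the minimum is 6, attained along the walk 0 → 1 → 1.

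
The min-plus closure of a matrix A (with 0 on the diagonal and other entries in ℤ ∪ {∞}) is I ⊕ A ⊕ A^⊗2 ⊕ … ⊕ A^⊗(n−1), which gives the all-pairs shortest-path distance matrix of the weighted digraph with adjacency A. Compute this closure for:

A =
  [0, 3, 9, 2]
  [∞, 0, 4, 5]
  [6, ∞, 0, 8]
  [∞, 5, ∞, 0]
Closure =
  [0, 3, 7, 2]
  [10, 0, 4, 5]
  [6, 9, 0, 8]
  [15, 5, 9, 0]

This is the Floyd-Warshall all-pairs shortest-path computation. For each intermediate vertex k = 0, 1, …, 3, update dist[i][j] ← min(dist[i][j], dist[i][k] + dist[k][j]). The final matrix gives, for each (i, j), the minimum total weight of any directed path from i to j (possibly empty when i = j).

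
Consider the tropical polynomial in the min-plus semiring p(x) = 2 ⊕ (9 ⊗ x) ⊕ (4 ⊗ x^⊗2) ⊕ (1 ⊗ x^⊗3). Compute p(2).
p(2) = 2

A tropical monomial a ⊗ x^⊗i evaluates to a + i · x. Evaluating each term at x = 2:
  Term 0 contributes 2 + 0 · 2 = 2
  Term 1 contributes 9 + 1 · 2 = 11
  Term 2 contributes 4 + 2 · 2 = 8
  Term 3 contributes 1 + 3 · 2 = 7
p(2) = ⊕ of these = min[2, 11, 8, 7] = 2.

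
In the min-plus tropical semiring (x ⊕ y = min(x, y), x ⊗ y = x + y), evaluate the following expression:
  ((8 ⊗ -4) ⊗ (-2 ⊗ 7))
((8 ⊗ -4) ⊗ (-2 ⊗ 7)) = 9

Expand innermost to outermost. Recall ⊕ takes the minimum of its arguments and ⊗ takes their sum. Working out the expression ((8 ⊗ -4) ⊗ (-2 ⊗ 7)) gives 9.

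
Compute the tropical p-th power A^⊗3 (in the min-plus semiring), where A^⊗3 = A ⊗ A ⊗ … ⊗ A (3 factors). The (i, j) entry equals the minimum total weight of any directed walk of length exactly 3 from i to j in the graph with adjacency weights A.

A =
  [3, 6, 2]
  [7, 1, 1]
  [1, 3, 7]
A^⊗3 =
  [6, 6, 5]
  [3, 3, 3]
  [4, 5, 5]

Each entry (A^⊗3)_ij equals the minimum over all length-3 walks i = v_0 → v_1 → … → v_3 = j of Σ_t A[v_t][v_{t+1}]. For example, for (i, j) = (0, 2) we minimise over 9 possible intermediate vertex sequences; the minimum is 5, attained along the walk 0 → 2 → 0 → 2.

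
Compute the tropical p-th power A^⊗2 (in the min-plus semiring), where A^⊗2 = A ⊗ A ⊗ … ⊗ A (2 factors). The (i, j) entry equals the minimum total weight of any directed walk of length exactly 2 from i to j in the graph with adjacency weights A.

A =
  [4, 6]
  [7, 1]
A^⊗2 =
  [8, 7]
  [8, 2]

Each entry (A^⊗2)_ij equals the minimum over all length-2 walks i = v_0 → v_1 → … → v_2 = j of Σ_t A[v_t][v_{t+1}]. For example, for (i, j) = (0, 1) we minimise over 2 possible intermediate vertex sequences; the minimum is 7, attained along the walk 0 → 1 → 1.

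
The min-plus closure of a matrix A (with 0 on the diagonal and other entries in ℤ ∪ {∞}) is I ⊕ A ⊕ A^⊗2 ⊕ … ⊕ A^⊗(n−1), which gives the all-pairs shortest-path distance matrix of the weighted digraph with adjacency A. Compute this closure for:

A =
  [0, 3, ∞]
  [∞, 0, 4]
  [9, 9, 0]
Closure =
  [0, 3, 7]
  [13, 0, 4]
  [9, 9, 0]

This is the Floyd-Warshall all-pairs shortest-path computation. For each intermediate vertex k = 0, 1, …, 2, update dist[i][j] ← min(dist[i][j], dist[i][k] + dist[k][j]). The final matrix gives, for each (i, j), the minimum total weight of any directed path from i to j (possibly empty when i = j).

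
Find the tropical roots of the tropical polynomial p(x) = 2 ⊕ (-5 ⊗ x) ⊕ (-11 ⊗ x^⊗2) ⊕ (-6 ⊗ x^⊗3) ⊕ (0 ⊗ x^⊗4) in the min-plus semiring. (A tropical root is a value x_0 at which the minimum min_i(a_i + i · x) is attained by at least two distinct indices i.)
Roots: {-6, -5, 6, 7}

Each tropical root is a break point of the lower envelope of the lines y = a_i + i · x (there are 5 lines, with slopes 0, 1, ..., 4). Only the lines that attain the minimum somewhere contribute to roots; other lines are dominated. Here the surviving (envelope) indices are i = 4, i = 3, i = 2, i = 1, i = 0.
Intersections between consecutive envelope lines give the roots: for adjacent envelope indices i < j the intersection is x = (a_i − a_j) / (j − i). Reading off the sorted break points: {-6, -5, 6, 7}.
Verification: at each break x_0, at least two indices attain the minimum of min_i(a_i + i · x_0).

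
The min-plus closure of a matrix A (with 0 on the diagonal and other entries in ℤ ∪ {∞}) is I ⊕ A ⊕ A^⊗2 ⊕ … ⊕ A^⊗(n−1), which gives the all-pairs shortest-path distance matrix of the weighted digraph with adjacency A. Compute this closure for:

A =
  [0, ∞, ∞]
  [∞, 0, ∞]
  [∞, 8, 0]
Closure =
  [0, ∞, ∞]
  [∞, 0, ∞]
  [∞, 8, 0]

This is the Floyd-Warshall all-pairs shortest-path computation. For each intermediate vertex k = 0, 1, …, 2, update dist[i][j] ← min(dist[i][j], dist[i][k] + dist[k][j]). The final matrix gives, for each (i, j), the minimum total weight of any directed path from i to j (possibly empty when i = j).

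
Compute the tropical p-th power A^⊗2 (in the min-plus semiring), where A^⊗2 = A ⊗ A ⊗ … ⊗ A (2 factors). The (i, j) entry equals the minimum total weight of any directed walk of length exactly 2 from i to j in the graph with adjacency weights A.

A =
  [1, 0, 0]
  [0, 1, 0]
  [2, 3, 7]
A^⊗2 =
  [0, 1, 0]
  [1, 0, 0]
  [3, 2, 2]

Each entry (A^⊗2)_ij equals the minimum over all length-2 walks i = v_0 → v_1 → … → v_2 = j of Σ_t A[v_t][v_{t+1}]. For example, for (i, j) = (0, 2) we minimise over 3 possible intermediate vertex sequences; the minimum is 0, attained along the walk 0 → 1 → 2.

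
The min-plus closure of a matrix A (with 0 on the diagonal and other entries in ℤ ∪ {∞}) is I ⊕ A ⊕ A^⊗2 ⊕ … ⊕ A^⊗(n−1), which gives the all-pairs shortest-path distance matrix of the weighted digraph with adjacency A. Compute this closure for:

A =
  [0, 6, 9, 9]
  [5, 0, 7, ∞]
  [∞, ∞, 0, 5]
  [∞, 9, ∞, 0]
Closure =
  [0, 6, 9, 9]
  [5, 0, 7, 12]
  [19, 14, 0, 5]
  [14, 9, 16, 0]

This is the Floyd-Warshall all-pairs shortest-path computation. For each intermediate vertex k = 0, 1, …, 3, update dist[i][j] ← min(dist[i][j], dist[i][k] + dist[k][j]). The final matrix gives, for each (i, j), the minimum total weight of any directed path from i to j (possibly empty when i = j).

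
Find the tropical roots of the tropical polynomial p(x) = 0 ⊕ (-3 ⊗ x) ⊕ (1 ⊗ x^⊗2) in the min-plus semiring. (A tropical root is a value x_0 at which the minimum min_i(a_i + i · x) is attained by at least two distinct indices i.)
Roots: {-4, 3}

Each tropical root is a break point of the lower envelope of the lines y = a_i + i · x (there are 3 lines, with slopes 0, 1, ..., 2). Only the lines that attain the minimum somewhere contribute to roots; other lines are dominated. Here the surviving (envelope) indices are i = 2, i = 1, i = 0.
Intersections between consecutive envelope lines give the roots: for adjacent envelope indices i < j the intersection is x = (a_i − a_j) / (j − i). Reading off the sorted break points: {-4, 3}.
Verification: at each break x_0, at least two indices attain the minimum of min_i(a_i + i · x_0).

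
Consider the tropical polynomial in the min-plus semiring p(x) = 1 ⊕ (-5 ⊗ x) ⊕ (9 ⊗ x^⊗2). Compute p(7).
p(7) = 1

A tropical monomial a ⊗ x^⊗i evaluates to a + i · x. Evaluating each term at x = 7:
  Term 0 contributes 1 + 0 · 7 = 1
  Term 1 contributes -5 + 1 · 7 = 2
  Term 2 contributes 9 + 2 · 7 = 23
p(7) = ⊕ of these = min[1, 2, 23] = 1.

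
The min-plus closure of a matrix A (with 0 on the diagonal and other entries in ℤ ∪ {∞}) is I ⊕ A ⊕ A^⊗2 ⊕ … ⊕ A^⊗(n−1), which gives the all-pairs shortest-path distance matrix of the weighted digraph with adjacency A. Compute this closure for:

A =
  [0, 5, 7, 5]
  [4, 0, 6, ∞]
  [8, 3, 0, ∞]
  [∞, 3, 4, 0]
Closure =
  [0, 5, 7, 5]
  [4, 0, 6, 9]
  [7, 3, 0, 12]
  [7, 3, 4, 0]

This is the Floyd-Warshall all-pairs shortest-path computation. For each intermediate vertex k = 0, 1, …, 3, update dist[i][j] ← min(dist[i][j], dist[i][k] + dist[k][j]). The final matrix gives, for each (i, j), the minimum total weight of any directed path from i to j (possibly empty when i = j).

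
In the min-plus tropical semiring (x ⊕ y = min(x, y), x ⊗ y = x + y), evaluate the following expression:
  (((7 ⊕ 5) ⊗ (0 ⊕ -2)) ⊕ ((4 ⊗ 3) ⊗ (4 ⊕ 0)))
(((7 ⊕ 5) ⊗ (0 ⊕ -2)) ⊕ ((4 ⊗ 3) ⊗ (4 ⊕ 0))) = 3

Expand innermost to outermost. Recall ⊕ takes the minimum of its arguments and ⊗ takes their sum. Working out the expression (((7 ⊕ 5) ⊗ (0 ⊕ -2)) ⊕ ((4 ⊗ 3) ⊗ (4 ⊕ 0))) gives 3.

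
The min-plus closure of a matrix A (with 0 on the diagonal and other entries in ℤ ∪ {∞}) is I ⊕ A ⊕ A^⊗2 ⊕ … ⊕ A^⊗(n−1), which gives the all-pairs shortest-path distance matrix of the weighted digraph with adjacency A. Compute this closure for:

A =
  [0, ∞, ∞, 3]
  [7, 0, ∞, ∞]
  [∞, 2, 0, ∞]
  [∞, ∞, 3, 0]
Closure =
  [0, 8, 6, 3]
  [7, 0, 13, 10]
  [9, 2, 0, 12]
  [12, 5, 3, 0]

This is the Floyd-Warshall all-pairs shortest-path computation. For each intermediate vertex k = 0, 1, …, 3, update dist[i][j] ← min(dist[i][j], dist[i][k] + dist[k][j]). The final matrix gives, for each (i, j), the minimum total weight of any directed path from i to j (possibly empty when i = j).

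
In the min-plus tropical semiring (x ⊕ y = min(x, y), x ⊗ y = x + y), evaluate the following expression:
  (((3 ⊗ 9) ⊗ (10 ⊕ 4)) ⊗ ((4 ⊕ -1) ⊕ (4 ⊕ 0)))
(((3 ⊗ 9) ⊗ (10 ⊕ 4)) ⊗ ((4 ⊕ -1) ⊕ (4 ⊕ 0))) = 15

Expand innermost to outermost. Recall ⊕ takes the minimum of its arguments and ⊗ takes their sum. Working out the expression (((3 ⊗ 9) ⊗ (10 ⊕ 4)) ⊗ ((4 ⊕ -1) ⊕ (4 ⊕ 0))) gives 15.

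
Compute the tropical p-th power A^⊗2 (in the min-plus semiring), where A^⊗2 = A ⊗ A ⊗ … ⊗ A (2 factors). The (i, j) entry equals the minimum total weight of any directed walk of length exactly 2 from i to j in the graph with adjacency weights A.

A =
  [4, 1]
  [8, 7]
A^⊗2 =
  [8, 5]
  [12, 9]

Each entry (A^⊗2)_ij equals the minimum over all length-2 walks i = v_0 → v_1 → … → v_2 = j of Σ_t A[v_t][v_{t+1}]. For example, for (i, j) = (0, 1) we minimise over 2 possible intermediate vertex sequences; the minimum is 5, attained along the walk 0 → 0 → 1.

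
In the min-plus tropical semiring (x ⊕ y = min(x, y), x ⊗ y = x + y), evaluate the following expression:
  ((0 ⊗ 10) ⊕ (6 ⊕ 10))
((0 ⊗ 10) ⊕ (6 ⊕ 10)) = 6

Expand innermost to outermost. Recall ⊕ takes the minimum of its arguments and ⊗ takes their sum. Working out the expression ((0 ⊗ 10) ⊕ (6 ⊕ 10)) gives 6.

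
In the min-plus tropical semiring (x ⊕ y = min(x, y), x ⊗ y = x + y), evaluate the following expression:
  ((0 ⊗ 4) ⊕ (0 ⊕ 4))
((0 ⊗ 4) ⊕ (0 ⊕ 4)) = 0

Expand innermost to outermost. Recall ⊕ takes the minimum of its arguments and ⊗ takes their sum. Working out the expression ((0 ⊗ 4) ⊕ (0 ⊕ 4)) gives 0.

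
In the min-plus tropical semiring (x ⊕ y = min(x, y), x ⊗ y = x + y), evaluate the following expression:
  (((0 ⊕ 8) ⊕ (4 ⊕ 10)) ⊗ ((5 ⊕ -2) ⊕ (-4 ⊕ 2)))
(((0 ⊕ 8) ⊕ (4 ⊕ 10)) ⊗ ((5 ⊕ -2) ⊕ (-4 ⊕ 2))) = -4

Expand innermost to outermost. Recall ⊕ takes the minimum of its arguments and ⊗ takes their sum. Working out the expression (((0 ⊕ 8) ⊕ (4 ⊕ 10)) ⊗ ((5 ⊕ -2) ⊕ (-4 ⊕ 2))) gives -4.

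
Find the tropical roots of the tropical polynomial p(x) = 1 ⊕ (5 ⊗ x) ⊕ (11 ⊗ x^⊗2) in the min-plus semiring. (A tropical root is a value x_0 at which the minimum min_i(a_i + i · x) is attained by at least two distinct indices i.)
Roots: {-6, -4}

Each tropical root is a break point of the lower envelope of the lines y = a_i + i · x (there are 3 lines, with slopes 0, 1, ..., 2). Only the lines that attain the minimum somewhere contribute to roots; other lines are dominated. Here the surviving (envelope) indices are i = 2, i = 1, i = 0.
Intersections between consecutive envelope lines give the roots: for adjacent envelope indices i < j the intersection is x = (a_i − a_j) / (j − i). Reading off the sorted break points: {-6, -4}.
Verification: at each break x_0, at least two indices attain the minimum of min_i(a_i + i · x_0).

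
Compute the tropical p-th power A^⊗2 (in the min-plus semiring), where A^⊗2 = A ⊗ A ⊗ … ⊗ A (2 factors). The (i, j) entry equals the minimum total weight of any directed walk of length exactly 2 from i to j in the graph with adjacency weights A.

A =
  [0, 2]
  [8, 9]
A^⊗2 =
  [0, 2]
  [8, 10]

Each entry (A^⊗2)_ij equals the minimum over all length-2 walks i = v_0 → v_1 → … → v_2 = j of Σ_t A[v_t][v_{t+1}]. For example, for (i, j) = (0, 1) we minimise over 2 possible intermediate vertex sequences; the minimum is 2, attained along the walk 0 → 0 → 1.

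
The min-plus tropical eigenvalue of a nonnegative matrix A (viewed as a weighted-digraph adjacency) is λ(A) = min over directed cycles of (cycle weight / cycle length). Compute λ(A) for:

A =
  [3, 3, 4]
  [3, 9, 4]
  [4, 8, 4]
λ(A) = 3

Enumerate directed cycles and compute their means (weight / length). Sample:
  cycle 0 → 0: weight = 3, length = 1, mean = 3/1 ≈ 3.000
  cycle 1 → 1: weight = 9, length = 1, mean = 9/1 ≈ 9.000
  cycle 2 → 2: weight = 4, length = 1, mean = 4/1 ≈ 4.000
  cycle 0 → 1 → 0: weight = 6, length = 2, mean = 6/2 ≈ 3.000
  cycle 0 → 2 → 0: weight = 8, length = 2, mean = 8/2 ≈ 4.000
  cycle 1 → 0 → 1: weight = 6, length = 2, mean = 6/2 ≈ 3.000
Minimum mean = 3.000, attained e.g. along the cycle 0 → 0 with weight 3 and length 1. So λ(A) = 3/1 = 3.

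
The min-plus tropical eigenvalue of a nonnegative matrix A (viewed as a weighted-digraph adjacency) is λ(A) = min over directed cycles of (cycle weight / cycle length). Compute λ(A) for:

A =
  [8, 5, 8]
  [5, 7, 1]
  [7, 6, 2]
λ(A) = 2

Enumerate directed cycles and compute their means (weight / length). Sample:
  cycle 0 → 0: weight = 8, length = 1, mean = 8/1 ≈ 8.000
  cycle 1 → 1: weight = 7, length = 1, mean = 7/1 ≈ 7.000
  cycle 2 → 2: weight = 2, length = 1, mean = 2/1 ≈ 2.000
  cycle 0 → 1 → 0: weight = 10, length = 2, mean = 10/2 ≈ 5.000
  cycle 0 → 2 → 0: weight = 15, length = 2, mean = 15/2 ≈ 7.500
  cycle 1 → 0 → 1: weight = 10, length = 2, mean = 10/2 ≈ 5.000
Minimum mean = 2.000, attained e.g. along the cycle 2 → 2 with weight 2 and length 1. So λ(A) = 2/1 = 2.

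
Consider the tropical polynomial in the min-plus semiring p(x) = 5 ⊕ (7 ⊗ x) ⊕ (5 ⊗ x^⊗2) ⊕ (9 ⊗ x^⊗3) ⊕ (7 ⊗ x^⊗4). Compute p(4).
p(4) = 5

A tropical monomial a ⊗ x^⊗i evaluates to a + i · x. Evaluating each term at x = 4:
  Term 0 contributes 5 + 0 · 4 = 5
  Term 1 contributes 7 + 1 · 4 = 11
  Term 2 contributes 5 + 2 · 4 = 13
  Term 3 contributes 9 + 3 · 4 = 21
  Term 4 contributes 7 + 4 · 4 = 23
p(4) = ⊕ of these = min[5, 11, 13, 21, 23] = 5.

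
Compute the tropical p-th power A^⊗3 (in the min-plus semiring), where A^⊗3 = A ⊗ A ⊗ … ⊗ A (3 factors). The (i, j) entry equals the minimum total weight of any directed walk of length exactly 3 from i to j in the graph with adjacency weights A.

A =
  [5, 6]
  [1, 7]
A^⊗3 =
  [12, 13]
  [8, 12]

Each entry (A^⊗3)_ij equals the minimum over all length-3 walks i = v_0 → v_1 → … → v_3 = j of Σ_t A[v_t][v_{t+1}]. For example, for (i, j) = (0, 1) we minimise over 4 possible intermediate vertex sequences; the minimum is 13, attained along the walk 0 → 1 → 0 → 1.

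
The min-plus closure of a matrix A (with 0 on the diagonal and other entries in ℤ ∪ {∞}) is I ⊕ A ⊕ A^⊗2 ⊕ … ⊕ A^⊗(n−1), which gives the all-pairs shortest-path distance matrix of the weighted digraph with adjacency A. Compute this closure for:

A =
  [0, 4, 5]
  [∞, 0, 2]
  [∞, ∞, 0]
Closure =
  [0, 4, 5]
  [∞, 0, 2]
  [∞, ∞, 0]

This is the Floyd-Warshall all-pairs shortest-path computation. For each intermediate vertex k = 0, 1, …, 2, update dist[i][j] ← min(dist[i][j], dist[i][k] + dist[k][j]). The final matrix gives, for each (i, j), the minimum total weight of any directed path from i to j (possibly empty when i = j).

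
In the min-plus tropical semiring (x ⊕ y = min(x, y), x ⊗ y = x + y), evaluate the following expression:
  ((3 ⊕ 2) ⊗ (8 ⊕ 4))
((3 ⊕ 2) ⊗ (8 ⊕ 4)) = 6

Expand innermost to outermost. Recall ⊕ takes the minimum of its arguments and ⊗ takes their sum. Working out the expression ((3 ⊕ 2) ⊗ (8 ⊕ 4)) gives 6.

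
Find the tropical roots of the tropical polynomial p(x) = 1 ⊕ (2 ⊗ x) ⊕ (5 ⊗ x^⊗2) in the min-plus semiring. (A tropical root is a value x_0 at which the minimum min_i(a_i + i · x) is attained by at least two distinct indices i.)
Roots: {-3, -1}

Each tropical root is a break point of the lower envelope of the lines y = a_i + i · x (there are 3 lines, with slopes 0, 1, ..., 2). Only the lines that attain the minimum somewhere contribute to roots; other lines are dominated. Here the surviving (envelope) indices are i = 2, i = 1, i = 0.
Intersections between consecutive envelope lines give the roots: for adjacent envelope indices i < j the intersection is x = (a_i − a_j) / (j − i). Reading off the sorted break points: {-3, -1}.
Verification: at each break x_0, at least two indices attain the minimum of min_i(a_i + i · x_0).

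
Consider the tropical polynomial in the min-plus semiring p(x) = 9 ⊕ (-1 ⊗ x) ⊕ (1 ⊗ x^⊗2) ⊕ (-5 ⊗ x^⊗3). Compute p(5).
p(5) = 4

A tropical monomial a ⊗ x^⊗i evaluates to a + i · x. Evaluating each term at x = 5:
  Term 0 contributes 9 + 0 · 5 = 9
  Term 1 contributes -1 + 1 · 5 = 4
  Term 2 contributes 1 + 2 · 5 = 11
  Term 3 contributes -5 + 3 · 5 = 10
p(5) = ⊕ of these = min[9, 4, 11, 10] = 4.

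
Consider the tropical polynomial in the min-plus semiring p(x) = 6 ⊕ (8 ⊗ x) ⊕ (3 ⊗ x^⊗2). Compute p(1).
p(1) = 5

A tropical monomial a ⊗ x^⊗i evaluates to a + i · x. Evaluating each term at x = 1:
  Term 0 contributes 6 + 0 · 1 = 6
  Term 1 contributes 8 + 1 · 1 = 9
  Term 2 contributes 3 + 2 · 1 = 5
p(1) = ⊕ of these = min[6, 9, 5] = 5.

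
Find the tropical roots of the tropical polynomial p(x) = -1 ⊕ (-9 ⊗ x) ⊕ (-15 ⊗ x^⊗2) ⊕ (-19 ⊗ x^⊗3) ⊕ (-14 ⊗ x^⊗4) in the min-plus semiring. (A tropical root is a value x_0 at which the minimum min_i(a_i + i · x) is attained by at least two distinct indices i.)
Roots: {-5, 4, 6, 8}

Each tropical root is a break point of the lower envelope of the lines y = a_i + i · x (there are 5 lines, with slopes 0, 1, ..., 4). Only the lines that attain the minimum somewhere contribute to roots; other lines are dominated. Here the surviving (envelope) indices are i = 4, i = 3, i = 2, i = 1, i = 0.
Intersections between consecutive envelope lines give the roots: for adjacent envelope indices i < j the intersection is x = (a_i − a_j) / (j − i). Reading off the sorted break points: {-5, 4, 6, 8}.
Verification: at each break x_0, at least two indices attain the minimum of min_i(a_i + i · x_0).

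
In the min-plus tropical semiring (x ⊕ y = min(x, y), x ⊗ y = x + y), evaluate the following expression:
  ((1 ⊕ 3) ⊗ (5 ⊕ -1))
((1 ⊕ 3) ⊗ (5 ⊕ -1)) = 0

Expand innermost to outermost. Recall ⊕ takes the minimum of its arguments and ⊗ takes their sum. Working out the expression ((1 ⊕ 3) ⊗ (5 ⊕ -1)) gives 0.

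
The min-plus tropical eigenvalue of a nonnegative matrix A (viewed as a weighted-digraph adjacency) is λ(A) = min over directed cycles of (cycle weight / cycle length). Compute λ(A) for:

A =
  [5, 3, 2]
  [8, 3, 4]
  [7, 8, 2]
λ(A) = 2

Enumerate directed cycles and compute their means (weight / length). Sample:
  cycle 0 → 0: weight = 5, length = 1, mean = 5/1 ≈ 5.000
  cycle 1 → 1: weight = 3, length = 1, mean = 3/1 ≈ 3.000
  cycle 2 → 2: weight = 2, length = 1, mean = 2/1 ≈ 2.000
  cycle 0 → 1 → 0: weight = 11, length = 2, mean = 11/2 ≈ 5.500
  cycle 0 → 2 → 0: weight = 9, length = 2, mean = 9/2 ≈ 4.500
  cycle 1 → 0 → 1: weight = 11, length = 2, mean = 11/2 ≈ 5.500
Minimum mean = 2.000, attained e.g. along the cycle 2 → 2 with weight 2 and length 1. So λ(A) = 2/1 = 2.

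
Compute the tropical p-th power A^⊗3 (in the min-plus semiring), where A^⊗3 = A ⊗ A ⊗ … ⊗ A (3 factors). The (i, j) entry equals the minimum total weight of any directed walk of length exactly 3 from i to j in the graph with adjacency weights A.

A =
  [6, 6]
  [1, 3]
A^⊗3 =
  [10, 12]
  [7, 9]

Each entry (A^⊗3)_ij equals the minimum over all length-3 walks i = v_0 → v_1 → … → v_3 = j of Σ_t A[v_t][v_{t+1}]. For example, for (i, j) = (0, 1) we minimise over 4 possible intermediate vertex sequences; the minimum is 12, attained along the walk 0 → 1 → 1 → 1.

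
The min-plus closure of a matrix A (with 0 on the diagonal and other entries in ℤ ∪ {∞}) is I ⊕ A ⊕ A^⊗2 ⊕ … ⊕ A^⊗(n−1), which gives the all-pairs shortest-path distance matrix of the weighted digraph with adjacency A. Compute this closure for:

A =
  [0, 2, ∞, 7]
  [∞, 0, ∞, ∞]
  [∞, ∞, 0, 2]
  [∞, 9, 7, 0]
Closure =
  [0, 2, 14, 7]
  [∞, 0, ∞, ∞]
  [∞, 11, 0, 2]
  [∞, 9, 7, 0]

This is the Floyd-Warshall all-pairs shortest-path computation. For each intermediate vertex k = 0, 1, …, 3, update dist[i][j] ← min(dist[i][j], dist[i][k] + dist[k][j]). The final matrix gives, for each (i, j), the minimum total weight of any directed path from i to j (possibly empty when i = j).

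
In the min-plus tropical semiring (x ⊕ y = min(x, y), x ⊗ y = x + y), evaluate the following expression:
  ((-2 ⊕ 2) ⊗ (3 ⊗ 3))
((-2 ⊕ 2) ⊗ (3 ⊗ 3)) = 4

Expand innermost to outermost. Recall ⊕ takes the minimum of its arguments and ⊗ takes their sum. Working out the expression ((-2 ⊕ 2) ⊗ (3 ⊗ 3)) gives 4.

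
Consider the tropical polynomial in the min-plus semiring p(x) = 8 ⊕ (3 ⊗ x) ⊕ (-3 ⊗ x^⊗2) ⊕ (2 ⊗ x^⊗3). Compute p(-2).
p(-2) = -7

A tropical monomial a ⊗ x^⊗i evaluates to a + i · x. Evaluating each term at x = -2:
  Term 0 contributes 8 + 0 · -2 = 8
  Term 1 contributes 3 + 1 · -2 = 1
  Term 2 contributes -3 + 2 · -2 = -7
  Term 3 contributes 2 + 3 · -2 = -4
p(-2) = ⊕ of these = min[8, 1, -7, -4] = -7.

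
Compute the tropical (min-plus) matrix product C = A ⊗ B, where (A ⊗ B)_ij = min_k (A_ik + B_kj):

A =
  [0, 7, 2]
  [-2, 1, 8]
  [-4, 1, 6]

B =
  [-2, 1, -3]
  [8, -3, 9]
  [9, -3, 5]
A ⊗ B =
  [-2, -1, -3]
  [-4, -2, -5]
  [-6, -3, -7]

Apply the min-plus product entry-by-entry:
  C[0][0] = min over k of (A[0][0] + B[0][0] = 0 + -2 = -2, A[0][1] + B[1][0] = 7 + 8 = 15, A[0][2] + B[2][0] = 2 + 9 = 11) = -2 (attained at k = 0)
  C[0][1] = min over k of (A[0][0] + B[0][1] = 0 + 1 = 1, A[0][1] + B[1][1] = 7 + -3 = 4, A[0][2] + B[2][1] = 2 + -3 = -1) = -1 (attained at k = 2)
  C[0][2] = min over k of (A[0][0] + B[0][2] = 0 + -3 = -3, A[0][1] + B[1][2] = 7 + 9 = 16, A[0][2] + B[2][2] = 2 + 5 = 7) = -3 (attained at k = 0)
  C[1][0] = min over k of (A[1][0] + B[0][0] = -2 + -2 = -4, A[1][1] + B[1][0] = 1 + 8 = 9, A[1][2] + B[2][0] = 8 + 9 = 17) = -4 (attained at k = 0)
  C[1][1] = min over k of (A[1][0] + B[0][1] = -2 + 1 = -1, A[1][1] + B[1][1] = 1 + -3 = -2, A[1][2] + B[2][1] = 8 + -3 = 5) = -2 (attained at k = 1)
  C[1][2] = min over k of (A[1][0] + B[0][2] = -2 + -3 = -5, A[1][1] + B[1][2] = 1 + 9 = 10, A[1][2] + B[2][2] = 8 + 5 = 13) = -5 (attained at k = 0)
  C[2][0] = min over k of (A[2][0] + B[0][0] = -4 + -2 = -6, A[2][1] + B[1][0] = 1 + 8 = 9, A[2][2] + B[2][0] = 6 + 9 = 15) = -6 (attained at k = 0)
  C[2][1] = min over k of (A[2][0] + B[0][1] = -4 + 1 = -3, A[2][1] + B[1][1] = 1 + -3 = -2, A[2][2] + B[2][1] = 6 + -3 = 3) = -3 (attained at k = 0)
  C[2][2] = min over k of (A[2][0] + B[0][2] = -4 + -3 = -7, A[2][1] + B[1][2] = 1 + 9 = 10, A[2][2] + B[2][2] = 6 + 5 = 11) = -7 (attained at k = 0)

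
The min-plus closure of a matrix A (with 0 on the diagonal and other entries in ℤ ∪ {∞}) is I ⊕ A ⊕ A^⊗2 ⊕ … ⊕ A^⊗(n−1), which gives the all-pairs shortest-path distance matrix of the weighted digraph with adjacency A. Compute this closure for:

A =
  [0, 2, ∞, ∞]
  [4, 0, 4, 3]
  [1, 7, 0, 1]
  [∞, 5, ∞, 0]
Closure =
  [0, 2, 6, 5]
  [4, 0, 4, 3]
  [1, 3, 0, 1]
  [9, 5, 9, 0]

This is the Floyd-Warshall all-pairs shortest-path computation. For each intermediate vertex k = 0, 1, …, 3, update dist[i][j] ← min(dist[i][j], dist[i][k] + dist[k][j]). The final matrix gives, for each (i, j), the minimum total weight of any directed path from i to j (possibly empty when i = j).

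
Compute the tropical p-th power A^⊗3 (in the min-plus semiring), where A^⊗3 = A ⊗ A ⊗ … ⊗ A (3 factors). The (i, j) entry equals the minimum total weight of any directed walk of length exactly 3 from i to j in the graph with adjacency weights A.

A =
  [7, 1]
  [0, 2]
A^⊗3 =
  [3, 2]
  [1, 3]

Each entry (A^⊗3)_ij equals the minimum over all length-3 walks i = v_0 → v_1 → … → v_3 = j of Σ_t A[v_t][v_{t+1}]. For example, for (i, j) = (0, 1) we minimise over 4 possible intermediate vertex sequences; the minimum is 2, attained along the walk 0 → 1 → 0 → 1.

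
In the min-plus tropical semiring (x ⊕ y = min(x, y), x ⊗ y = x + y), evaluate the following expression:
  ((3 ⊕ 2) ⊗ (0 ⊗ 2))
((3 ⊕ 2) ⊗ (0 ⊗ 2)) = 4

Expand innermost to outermost. Recall ⊕ takes the minimum of its arguments and ⊗ takes their sum. Working out the expression ((3 ⊕ 2) ⊗ (0 ⊗ 2)) gives 4.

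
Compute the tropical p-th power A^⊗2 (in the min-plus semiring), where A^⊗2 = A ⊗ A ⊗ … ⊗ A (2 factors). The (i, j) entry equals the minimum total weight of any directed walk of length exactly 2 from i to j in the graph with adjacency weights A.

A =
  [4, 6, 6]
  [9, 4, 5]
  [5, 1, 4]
A^⊗2 =
  [8, 7, 10]
  [10, 6, 9]
  [9, 5, 6]

Each entry (A^⊗2)_ij equals the minimum over all length-2 walks i = v_0 → v_1 → … → v_2 = j of Σ_t A[v_t][v_{t+1}]. For example, for (i, j) = (0, 2) we minimise over 3 possible intermediate vertex sequences; the minimum is 10, attained along the walk 0 → 0 → 2.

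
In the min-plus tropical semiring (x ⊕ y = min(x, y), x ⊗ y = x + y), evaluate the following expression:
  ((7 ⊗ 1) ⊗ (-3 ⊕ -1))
((7 ⊗ 1) ⊗ (-3 ⊕ -1)) = 5

Expand innermost to outermost. Recall ⊕ takes the minimum of its arguments and ⊗ takes their sum. Working out the expression ((7 ⊗ 1) ⊗ (-3 ⊕ -1)) gives 5.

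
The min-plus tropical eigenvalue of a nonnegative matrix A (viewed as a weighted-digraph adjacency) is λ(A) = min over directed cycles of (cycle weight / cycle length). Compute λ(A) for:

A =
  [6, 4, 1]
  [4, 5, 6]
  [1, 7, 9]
λ(A) = 1

Enumerate directed cycles and compute their means (weight / length). Sample:
  cycle 0 → 0: weight = 6, length = 1, mean = 6/1 ≈ 6.000
  cycle 1 → 1: weight = 5, length = 1, mean = 5/1 ≈ 5.000
  cycle 2 → 2: weight = 9, length = 1, mean = 9/1 ≈ 9.000
  cycle 0 → 1 → 0: weight = 8, length = 2, mean = 8/2 ≈ 4.000
  cycle 0 → 2 → 0: weight = 2, length = 2, mean = 2/2 ≈ 1.000
  cycle 1 → 0 → 1: weight = 8, length = 2, mean = 8/2 ≈ 4.000
Minimum mean = 1.000, attained e.g. along the cycle 0 → 2 → 0 with weight 2 and length 2. So λ(A) = 2/2 = 1.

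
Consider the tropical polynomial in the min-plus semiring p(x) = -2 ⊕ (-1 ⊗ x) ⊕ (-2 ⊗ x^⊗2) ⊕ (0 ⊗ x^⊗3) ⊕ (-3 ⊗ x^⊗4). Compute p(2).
p(2) = -2

A tropical monomial a ⊗ x^⊗i evaluates to a + i · x. Evaluating each term at x = 2:
  Term 0 contributes -2 + 0 · 2 = -2
  Term 1 contributes -1 + 1 · 2 = 1
  Term 2 contributes -2 + 2 · 2 = 2
  Term 3 contributes 0 + 3 · 2 = 6
  Term 4 contributes -3 + 4 · 2 = 5
p(2) = ⊕ of these = min[-2, 1, 2, 6, 5] = -2.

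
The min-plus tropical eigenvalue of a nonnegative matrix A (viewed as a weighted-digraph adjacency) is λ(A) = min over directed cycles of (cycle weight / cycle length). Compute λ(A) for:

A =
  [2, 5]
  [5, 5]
λ(A) = 2

Enumerate directed cycles and compute their means (weight / length). Sample:
  cycle 0 → 0: weight = 2, length = 1, mean = 2/1 ≈ 2.000
  cycle 1 → 1: weight = 5, length = 1, mean = 5/1 ≈ 5.000
  cycle 0 → 1 → 0: weight = 10, length = 2, mean = 10/2 ≈ 5.000
  cycle 1 → 0 → 1: weight = 10, length = 2, mean = 10/2 ≈ 5.000
Minimum mean = 2.000, attained e.g. along the cycle 0 → 0 with weight 2 and length 1. So λ(A) = 2/1 = 2.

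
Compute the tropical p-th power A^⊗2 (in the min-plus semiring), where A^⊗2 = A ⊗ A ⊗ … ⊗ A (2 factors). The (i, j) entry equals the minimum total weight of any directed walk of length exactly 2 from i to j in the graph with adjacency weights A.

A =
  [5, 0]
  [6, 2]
A^⊗2 =
  [6, 2]
  [8, 4]

Each entry (A^⊗2)_ij equals the minimum over all length-2 walks i = v_0 → v_1 → … → v_2 = j of Σ_t A[v_t][v_{t+1}]. For example, for (i, j) = (0, 1) we minimise over 2 possible intermediate vertex sequences; the minimum is 2, attained along the walk 0 → 1 → 1.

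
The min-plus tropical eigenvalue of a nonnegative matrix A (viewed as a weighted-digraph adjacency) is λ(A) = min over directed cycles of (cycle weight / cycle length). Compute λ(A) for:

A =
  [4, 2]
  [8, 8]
λ(A) = 4

Enumerate directed cycles and compute their means (weight / length). Sample:
  cycle 0 → 0: weight = 4, length = 1, mean = 4/1 ≈ 4.000
  cycle 1 → 1: weight = 8, length = 1, mean = 8/1 ≈ 8.000
  cycle 0 → 1 → 0: weight = 10, length = 2, mean = 10/2 ≈ 5.000
  cycle 1 → 0 → 1: weight = 10, length = 2, mean = 10/2 ≈ 5.000
Minimum mean = 4.000, attained e.g. along the cycle 0 → 0 with weight 4 and length 1. So λ(A) = 4/1 = 4.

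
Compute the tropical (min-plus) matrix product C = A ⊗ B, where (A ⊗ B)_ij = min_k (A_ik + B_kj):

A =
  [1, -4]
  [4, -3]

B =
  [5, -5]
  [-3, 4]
A ⊗ B =
  [-7, -4]
  [-6, -1]

Apply the min-plus product entry-by-entry:
  C[0][0] = min over k of (A[0][0] + B[0][0] = 1 + 5 = 6, A[0][1] + B[1][0] = -4 + -3 = -7) = -7 (attained at k = 1)
  C[0][1] = min over k of (A[0][0] + B[0][1] = 1 + -5 = -4, A[0][1] + B[1][1] = -4 + 4 = 0) = -4 (attained at k = 0)
  C[1][0] = min over k of (A[1][0] + B[0][0] = 4 + 5 = 9, A[1][1] + B[1][0] = -3 + -3 = -6) = -6 (attained at k = 1)
  C[1][1] = min over k of (A[1][0] + B[0][1] = 4 + -5 = -1, A[1][1] + B[1][1] = -3 + 4 = 1) = -1 (attained at k = 0)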